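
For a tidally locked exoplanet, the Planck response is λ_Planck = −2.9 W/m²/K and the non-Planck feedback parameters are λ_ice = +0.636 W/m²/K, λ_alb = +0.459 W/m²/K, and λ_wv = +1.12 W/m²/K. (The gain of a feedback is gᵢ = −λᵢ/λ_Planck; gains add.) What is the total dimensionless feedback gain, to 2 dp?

0.76

Convert to gains: g_ice = 0.636/2.9 = 0.2193; g_alb = 0.459/2.9 = 0.1583; g_wv = 1.12/2.9 = 0.3862.
Total gain g = 0.7638.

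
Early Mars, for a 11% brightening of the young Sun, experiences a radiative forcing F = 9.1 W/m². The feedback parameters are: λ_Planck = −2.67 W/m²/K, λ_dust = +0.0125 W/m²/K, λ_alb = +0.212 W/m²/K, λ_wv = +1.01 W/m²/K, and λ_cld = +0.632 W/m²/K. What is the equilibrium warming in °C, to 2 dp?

Net feedback parameter λ = (−2.67) + (+0.0125) + (+0.212) + (+1.01) + (+0.632) = -0.8035 W/m²/K.
ΔT = −F/λ = −9.1/(-0.8035) = 11.33 °C.

11.33 °C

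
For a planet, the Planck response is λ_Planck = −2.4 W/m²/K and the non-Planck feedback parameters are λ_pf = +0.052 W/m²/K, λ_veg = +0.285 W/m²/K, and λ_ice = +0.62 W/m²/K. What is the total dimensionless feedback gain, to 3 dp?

Convert to gains: g_pf = 0.052/2.4 = 0.02167; g_veg = 0.285/2.4 = 0.1187; g_ice = 0.62/2.4 = 0.2583.
Total gain g = 0.39867.

0.399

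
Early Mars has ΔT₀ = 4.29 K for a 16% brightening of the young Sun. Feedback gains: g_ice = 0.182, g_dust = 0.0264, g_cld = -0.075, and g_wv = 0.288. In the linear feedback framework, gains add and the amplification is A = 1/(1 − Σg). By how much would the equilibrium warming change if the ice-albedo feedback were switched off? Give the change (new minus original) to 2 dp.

Original: g = 0.4214, ΔT = 4.29/(1−0.4214) = 7.4144 K.
Without ice-albedo: g' = 0.2394, ΔT' = 4.29/(1−0.2394) = 5.6403 K.
Change = 5.6403 − 7.4144 = -1.77 K.

-1.77 K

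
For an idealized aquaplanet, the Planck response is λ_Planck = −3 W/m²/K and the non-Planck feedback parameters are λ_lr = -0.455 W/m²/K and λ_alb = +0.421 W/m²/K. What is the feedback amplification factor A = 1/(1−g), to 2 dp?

0.99

Convert to gains: g_lr = -0.455/3 = -0.1517; g_alb = 0.421/3 = 0.1403.
Total gain g = -0.0114.
A = 1/(1 + 0.0114) = 0.99.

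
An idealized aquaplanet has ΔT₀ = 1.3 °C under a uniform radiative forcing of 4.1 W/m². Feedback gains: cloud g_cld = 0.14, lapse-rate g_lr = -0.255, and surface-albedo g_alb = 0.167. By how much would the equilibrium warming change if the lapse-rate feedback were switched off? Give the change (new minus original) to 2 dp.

0.50 °C

Original: g = 0.052, ΔT = 1.3/(1−0.052) = 1.3713 °C.
Without lapse-rate: g' = 0.307, ΔT' = 1.3/(1−0.307) = 1.8759 °C.
Change = 1.8759 − 1.3713 = 0.50 °C.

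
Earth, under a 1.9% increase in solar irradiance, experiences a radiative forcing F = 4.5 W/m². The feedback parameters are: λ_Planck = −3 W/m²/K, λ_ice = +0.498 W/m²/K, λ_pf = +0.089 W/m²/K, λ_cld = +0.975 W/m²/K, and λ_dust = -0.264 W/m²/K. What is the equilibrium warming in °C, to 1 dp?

2.6 °C

Net feedback parameter λ = (−3) + (+0.498) + (+0.089) + (+0.975) + (-0.264) = -1.702 W/m²/K.
ΔT = −F/λ = −4.5/(-1.702) = 2.6 °C.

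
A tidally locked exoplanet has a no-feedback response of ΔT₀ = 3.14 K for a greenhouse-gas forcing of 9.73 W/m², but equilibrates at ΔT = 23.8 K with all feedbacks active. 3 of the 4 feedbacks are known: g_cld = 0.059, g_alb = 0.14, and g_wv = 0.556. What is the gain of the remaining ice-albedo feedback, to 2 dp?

0.11

Amplification A = ΔT/ΔT₀ = 23.8/3.14 = 7.58.
Total gain g = 1 − 1/A = 1 − 1/7.58 = 0.8681.
Known gains sum to 0.059 + 0.14 + 0.556 = 0.755.
g_ice = 0.8681 − 0.755 = 0.11.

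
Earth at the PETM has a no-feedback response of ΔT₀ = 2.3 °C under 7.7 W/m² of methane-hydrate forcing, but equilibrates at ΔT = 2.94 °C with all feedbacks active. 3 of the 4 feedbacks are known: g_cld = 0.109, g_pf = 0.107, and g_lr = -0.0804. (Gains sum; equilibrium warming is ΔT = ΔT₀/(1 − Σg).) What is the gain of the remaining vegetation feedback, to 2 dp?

0.08

Amplification A = ΔT/ΔT₀ = 2.94/2.3 = 1.278.
Total gain g = 1 − 1/A = 1 − 1/1.278 = 0.2175.
Known gains sum to 0.109 + 0.107 − 0.0804 = 0.1356.
g_veg = 0.2175 − 0.1356 = 0.08.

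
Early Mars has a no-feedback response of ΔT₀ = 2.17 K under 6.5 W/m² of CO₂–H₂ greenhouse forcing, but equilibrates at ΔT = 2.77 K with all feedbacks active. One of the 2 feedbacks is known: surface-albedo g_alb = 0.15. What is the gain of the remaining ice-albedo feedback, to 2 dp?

0.07

Amplification A = ΔT/ΔT₀ = 2.77/2.17 = 1.276.
Total gain g = 1 − 1/A = 1 − 1/1.276 = 0.2163.
The known gain is 0.15.
g_ice = 0.2163 − 0.15 = 0.07.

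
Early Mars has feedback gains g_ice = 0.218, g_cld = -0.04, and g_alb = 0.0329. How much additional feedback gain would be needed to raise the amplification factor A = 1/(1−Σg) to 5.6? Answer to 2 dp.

0.61

Current total gain = 0.2109.
Target gain for A = 5.6: g* = 1 − 1/5.6 = 0.8214.
Additional gain needed = 0.8214 − 0.2109 = 0.61.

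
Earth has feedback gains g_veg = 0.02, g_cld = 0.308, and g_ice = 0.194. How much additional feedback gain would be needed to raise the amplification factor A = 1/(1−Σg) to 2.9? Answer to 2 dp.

Current total gain = 0.522.
Target gain for A = 2.9: g* = 1 − 1/2.9 = 0.6552.
Additional gain needed = 0.6552 − 0.522 = 0.13.

0.13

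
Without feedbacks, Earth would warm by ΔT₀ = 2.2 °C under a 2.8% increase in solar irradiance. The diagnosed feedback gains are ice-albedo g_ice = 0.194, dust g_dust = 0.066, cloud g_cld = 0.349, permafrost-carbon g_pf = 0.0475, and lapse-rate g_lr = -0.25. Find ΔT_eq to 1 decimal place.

Total gain g = 0.194 + 0.066 + 0.349 + 0.0475 − 0.25 = 0.4065.
Amplification A = 1/(1 − 0.4065) = 1.685.
ΔT = 2.2 × 1.685 = 3.7 °C.

3.7 °C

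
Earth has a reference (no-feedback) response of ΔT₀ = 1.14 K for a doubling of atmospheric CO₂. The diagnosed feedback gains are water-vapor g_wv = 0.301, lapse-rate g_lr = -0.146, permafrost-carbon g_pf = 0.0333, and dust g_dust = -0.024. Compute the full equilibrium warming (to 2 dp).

1.36 K

Total gain g = 0.301 − 0.146 + 0.0333 − 0.024 = 0.1643.
Amplification A = 1/(1 − 0.1643) = 1.197.
ΔT = 1.14 × 1.197 = 1.36 K.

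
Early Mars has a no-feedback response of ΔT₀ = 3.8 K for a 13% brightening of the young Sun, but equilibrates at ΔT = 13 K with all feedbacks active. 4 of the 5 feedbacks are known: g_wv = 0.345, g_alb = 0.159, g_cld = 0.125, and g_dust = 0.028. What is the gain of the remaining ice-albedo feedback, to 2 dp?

0.05

Amplification A = ΔT/ΔT₀ = 13/3.8 = 3.421.
Total gain g = 1 − 1/A = 1 − 1/3.421 = 0.7077.
Known gains sum to 0.345 + 0.159 + 0.125 + 0.028 = 0.657.
g_ice = 0.7077 − 0.657 = 0.05.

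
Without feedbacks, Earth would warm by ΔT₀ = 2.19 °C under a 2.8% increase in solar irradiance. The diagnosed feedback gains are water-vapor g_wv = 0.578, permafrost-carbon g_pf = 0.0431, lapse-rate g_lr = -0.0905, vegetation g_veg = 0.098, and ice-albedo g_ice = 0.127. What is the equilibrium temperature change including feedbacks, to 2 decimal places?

Total gain g = 0.578 + 0.0431 − 0.0905 + 0.098 + 0.127 = 0.7556.
Amplification A = 1/(1 − 0.7556) = 4.092.
ΔT = 2.19 × 4.092 = 8.96 °C.

8.96 °C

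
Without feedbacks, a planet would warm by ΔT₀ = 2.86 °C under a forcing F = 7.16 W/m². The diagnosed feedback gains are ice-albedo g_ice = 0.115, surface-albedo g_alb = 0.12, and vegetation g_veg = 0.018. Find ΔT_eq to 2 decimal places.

Total gain g = 0.115 + 0.12 + 0.018 = 0.253.
Amplification A = 1/(1 − 0.253) = 1.339.
ΔT = 2.86 × 1.339 = 3.83 °C.

3.83 °C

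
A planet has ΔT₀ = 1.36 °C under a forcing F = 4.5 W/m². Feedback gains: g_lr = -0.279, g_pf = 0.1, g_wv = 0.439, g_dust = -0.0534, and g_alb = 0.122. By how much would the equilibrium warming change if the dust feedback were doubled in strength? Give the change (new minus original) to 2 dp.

Original: g = 0.3286, ΔT = 1.36/(1−0.3286) = 2.0256 °C.
With doubled dust: g' = 0.2752, ΔT' = 1.36/(1−0.2752) = 1.8764 °C.
Change = 1.8764 − 2.0256 = -0.15 °C.

-0.15 °C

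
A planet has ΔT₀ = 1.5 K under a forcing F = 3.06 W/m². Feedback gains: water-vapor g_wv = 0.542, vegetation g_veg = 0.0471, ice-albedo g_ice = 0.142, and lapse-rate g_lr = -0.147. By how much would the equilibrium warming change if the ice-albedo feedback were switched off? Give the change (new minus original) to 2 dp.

-0.92 K

Original: g = 0.5841, ΔT = 1.5/(1−0.5841) = 3.6066 K.
Without ice-albedo: g' = 0.4421, ΔT' = 1.5/(1−0.4421) = 2.6887 K.
Change = 2.6887 − 3.6066 = -0.92 K.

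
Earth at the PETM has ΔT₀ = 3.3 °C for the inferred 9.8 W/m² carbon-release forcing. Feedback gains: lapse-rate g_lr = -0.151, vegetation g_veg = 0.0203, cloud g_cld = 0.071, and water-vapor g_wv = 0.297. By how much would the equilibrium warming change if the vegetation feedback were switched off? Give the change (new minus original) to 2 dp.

Original: g = 0.2373, ΔT = 3.3/(1−0.2373) = 4.3267 °C.
Without vegetation: g' = 0.217, ΔT' = 3.3/(1−0.217) = 4.2146 °C.
Change = 4.2146 − 4.3267 = -0.11 °C.

-0.11 °C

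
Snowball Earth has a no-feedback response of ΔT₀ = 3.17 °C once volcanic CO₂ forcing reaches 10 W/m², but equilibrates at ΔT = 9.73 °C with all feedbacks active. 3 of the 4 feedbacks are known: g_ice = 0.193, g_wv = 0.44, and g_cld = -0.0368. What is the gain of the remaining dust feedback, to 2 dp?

0.08

Amplification A = ΔT/ΔT₀ = 9.73/3.17 = 3.069.
Total gain g = 1 − 1/A = 1 − 1/3.069 = 0.6742.
Known gains sum to 0.193 + 0.44 − 0.0368 = 0.5962.
g_dust = 0.6742 − 0.5962 = 0.08.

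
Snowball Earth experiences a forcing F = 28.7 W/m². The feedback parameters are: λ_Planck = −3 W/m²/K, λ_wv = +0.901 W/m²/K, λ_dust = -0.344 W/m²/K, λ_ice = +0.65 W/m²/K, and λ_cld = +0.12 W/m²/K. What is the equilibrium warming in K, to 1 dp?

17.2 K

Net feedback parameter λ = (−3) + (+0.901) + (-0.344) + (+0.65) + (+0.12) = -1.673 W/m²/K.
ΔT = −F/λ = −28.7/(-1.673) = 17.2 K.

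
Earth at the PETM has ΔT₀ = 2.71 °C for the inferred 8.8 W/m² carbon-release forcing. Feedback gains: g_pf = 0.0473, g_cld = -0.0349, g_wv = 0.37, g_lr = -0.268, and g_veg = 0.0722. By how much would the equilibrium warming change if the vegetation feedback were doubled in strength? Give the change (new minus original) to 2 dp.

0.32 °C

Original: g = 0.1866, ΔT = 2.71/(1−0.1866) = 3.3317 °C.
With doubled vegetation: g' = 0.2588, ΔT' = 2.71/(1−0.2588) = 3.6562 °C.
Change = 3.6562 − 3.3317 = 0.32 °C.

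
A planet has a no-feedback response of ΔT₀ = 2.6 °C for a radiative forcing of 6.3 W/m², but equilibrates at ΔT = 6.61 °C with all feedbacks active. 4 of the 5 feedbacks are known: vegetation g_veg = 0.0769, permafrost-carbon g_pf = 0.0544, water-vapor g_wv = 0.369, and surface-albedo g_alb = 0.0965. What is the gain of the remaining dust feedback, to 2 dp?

Amplification A = ΔT/ΔT₀ = 6.61/2.6 = 2.542.
Total gain g = 1 − 1/A = 1 − 1/2.542 = 0.6066.
Known gains sum to 0.0769 + 0.0544 + 0.369 + 0.0965 = 0.5968.
g_dust = 0.6066 − 0.5968 = 0.01.

0.01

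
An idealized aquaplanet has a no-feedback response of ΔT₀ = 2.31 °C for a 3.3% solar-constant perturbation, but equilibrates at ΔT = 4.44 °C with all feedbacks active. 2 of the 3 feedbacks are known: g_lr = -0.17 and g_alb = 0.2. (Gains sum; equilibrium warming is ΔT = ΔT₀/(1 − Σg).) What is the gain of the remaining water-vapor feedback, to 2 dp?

0.45

Amplification A = ΔT/ΔT₀ = 4.44/2.31 = 1.922.
Total gain g = 1 − 1/A = 1 − 1/1.922 = 0.4797.
Known gains sum to -0.17 + 0.2 = 0.03.
g_wv = 0.4797 − 0.03 = 0.45.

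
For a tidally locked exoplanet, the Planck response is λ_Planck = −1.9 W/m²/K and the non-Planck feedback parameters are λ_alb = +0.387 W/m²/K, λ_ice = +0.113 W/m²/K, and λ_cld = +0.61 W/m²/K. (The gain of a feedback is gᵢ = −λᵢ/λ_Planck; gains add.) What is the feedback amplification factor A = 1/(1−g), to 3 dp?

Convert to gains: g_alb = 0.387/1.9 = 0.2037; g_ice = 0.113/1.9 = 0.05947; g_cld = 0.61/1.9 = 0.3211.
Total gain g = 0.58427.
A = 1/(1 − 0.58427) = 2.405.

2.405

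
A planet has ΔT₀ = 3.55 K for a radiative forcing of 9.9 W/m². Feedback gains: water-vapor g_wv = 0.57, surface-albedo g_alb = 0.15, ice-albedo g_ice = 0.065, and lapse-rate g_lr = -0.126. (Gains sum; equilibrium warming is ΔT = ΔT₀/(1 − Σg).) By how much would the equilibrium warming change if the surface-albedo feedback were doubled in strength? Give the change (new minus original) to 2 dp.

Original: g = 0.659, ΔT = 3.55/(1−0.659) = 10.4106 K.
With doubled surface-albedo: g' = 0.809, ΔT' = 3.55/(1−0.809) = 18.5864 K.
Change = 18.5864 − 10.4106 = 8.18 K.

8.18 K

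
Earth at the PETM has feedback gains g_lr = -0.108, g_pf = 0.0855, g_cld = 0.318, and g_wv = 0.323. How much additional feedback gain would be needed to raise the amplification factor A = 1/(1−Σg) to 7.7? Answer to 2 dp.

Current total gain = 0.6185.
Target gain for A = 7.7: g* = 1 − 1/7.7 = 0.8701.
Additional gain needed = 0.8701 − 0.6185 = 0.25.

0.25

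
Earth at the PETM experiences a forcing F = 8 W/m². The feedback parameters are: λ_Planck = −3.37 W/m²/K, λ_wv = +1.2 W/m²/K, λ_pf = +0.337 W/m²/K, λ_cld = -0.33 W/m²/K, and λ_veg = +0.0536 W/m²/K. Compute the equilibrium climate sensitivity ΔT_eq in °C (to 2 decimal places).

3.79 °C

Net feedback parameter λ = (−3.37) + (+1.2) + (+0.337) + (-0.33) + (+0.0536) = -2.1094 W/m²/K.
ΔT = −F/λ = −8/(-2.1094) = 3.79 °C.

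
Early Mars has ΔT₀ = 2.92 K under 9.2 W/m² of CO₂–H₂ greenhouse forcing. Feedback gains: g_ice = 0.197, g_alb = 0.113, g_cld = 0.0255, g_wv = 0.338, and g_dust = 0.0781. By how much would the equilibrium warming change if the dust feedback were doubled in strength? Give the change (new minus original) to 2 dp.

Original: g = 0.7516, ΔT = 2.92/(1−0.7516) = 11.7552 K.
With doubled dust: g' = 0.8297, ΔT' = 2.92/(1−0.8297) = 17.1462 K.
Change = 17.1462 − 11.7552 = 5.39 K.

5.39 K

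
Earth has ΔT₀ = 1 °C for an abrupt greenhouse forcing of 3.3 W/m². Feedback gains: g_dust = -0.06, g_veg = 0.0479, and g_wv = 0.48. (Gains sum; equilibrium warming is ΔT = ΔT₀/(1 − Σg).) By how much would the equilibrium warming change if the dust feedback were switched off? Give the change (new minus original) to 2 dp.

0.24 °C

Original: g = 0.4679, ΔT = 1/(1−0.4679) = 1.8793 °C.
Without dust: g' = 0.5279, ΔT' = 1/(1−0.5279) = 2.1182 °C.
Change = 2.1182 − 1.8793 = 0.24 °C.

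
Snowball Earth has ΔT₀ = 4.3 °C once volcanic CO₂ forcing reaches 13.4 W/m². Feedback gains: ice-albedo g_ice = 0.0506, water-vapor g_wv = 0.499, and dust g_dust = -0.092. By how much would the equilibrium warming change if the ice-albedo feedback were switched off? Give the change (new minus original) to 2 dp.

-0.68 °C

Original: g = 0.4576, ΔT = 4.3/(1−0.4576) = 7.9277 °C.
Without ice-albedo: g' = 0.407, ΔT' = 4.3/(1−0.407) = 7.2513 °C.
Change = 7.2513 − 7.9277 = -0.68 °C.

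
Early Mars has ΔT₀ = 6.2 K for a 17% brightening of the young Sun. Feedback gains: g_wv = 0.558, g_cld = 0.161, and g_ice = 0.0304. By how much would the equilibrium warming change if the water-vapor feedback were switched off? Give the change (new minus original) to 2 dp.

-17.07 K

Original: g = 0.7494, ΔT = 6.2/(1−0.7494) = 24.7406 K.
Without water-vapor: g' = 0.1914, ΔT' = 6.2/(1−0.1914) = 7.6676 K.
Change = 7.6676 − 24.7406 = -17.07 K.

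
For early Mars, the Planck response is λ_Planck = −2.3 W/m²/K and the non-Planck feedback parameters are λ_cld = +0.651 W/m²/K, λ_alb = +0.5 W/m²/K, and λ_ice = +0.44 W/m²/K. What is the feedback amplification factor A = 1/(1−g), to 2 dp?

3.24

Convert to gains: g_cld = 0.651/2.3 = 0.283; g_alb = 0.5/2.3 = 0.2174; g_ice = 0.44/2.3 = 0.1913.
Total gain g = 0.6917.
A = 1/(1 − 0.6917) = 3.24.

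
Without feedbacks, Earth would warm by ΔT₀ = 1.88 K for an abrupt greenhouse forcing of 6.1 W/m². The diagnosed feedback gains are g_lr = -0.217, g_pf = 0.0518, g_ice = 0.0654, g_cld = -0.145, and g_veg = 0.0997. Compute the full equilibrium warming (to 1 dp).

Total gain g = -0.217 + 0.0518 + 0.0654 − 0.145 + 0.0997 = -0.1451.
Amplification A = 1/(1 + 0.1451) = 0.8733.
ΔT = 1.88 × 0.8733 = 1.6 K.

1.6 K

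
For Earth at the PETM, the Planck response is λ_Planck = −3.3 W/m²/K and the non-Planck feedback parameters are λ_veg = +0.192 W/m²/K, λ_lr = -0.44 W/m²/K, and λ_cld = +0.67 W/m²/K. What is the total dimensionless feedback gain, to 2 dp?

0.13

Convert to gains: g_veg = 0.192/3.3 = 0.05818; g_lr = -0.44/3.3 = -0.1333; g_cld = 0.67/3.3 = 0.203.
Total gain g = 0.12788.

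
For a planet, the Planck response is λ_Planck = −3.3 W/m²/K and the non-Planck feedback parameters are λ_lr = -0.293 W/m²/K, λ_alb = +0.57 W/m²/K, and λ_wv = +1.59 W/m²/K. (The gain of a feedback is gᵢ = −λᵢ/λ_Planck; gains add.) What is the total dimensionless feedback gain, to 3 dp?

Convert to gains: g_lr = -0.293/3.3 = -0.08879; g_alb = 0.57/3.3 = 0.1727; g_wv = 1.59/3.3 = 0.4818.
Total gain g = 0.56571.

0.566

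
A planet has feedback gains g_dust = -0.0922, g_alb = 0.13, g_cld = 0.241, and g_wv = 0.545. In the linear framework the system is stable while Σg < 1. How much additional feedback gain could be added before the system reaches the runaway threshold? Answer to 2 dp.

Current total gain = -0.0922 + 0.13 + 0.241 + 0.545 = 0.8238.
Margin to runaway = 1 − 0.8238 = 0.18.

0.18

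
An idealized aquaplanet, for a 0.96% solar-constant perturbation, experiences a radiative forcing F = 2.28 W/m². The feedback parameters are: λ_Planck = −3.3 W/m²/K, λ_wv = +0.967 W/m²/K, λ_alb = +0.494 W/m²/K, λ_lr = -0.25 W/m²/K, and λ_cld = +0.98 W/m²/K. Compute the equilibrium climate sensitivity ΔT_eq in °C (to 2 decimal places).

Net feedback parameter λ = (−3.3) + (+0.967) + (+0.494) + (-0.25) + (+0.98) = -1.109 W/m²/K.
ΔT = −F/λ = −2.28/(-1.109) = 2.06 °C.

2.06 °C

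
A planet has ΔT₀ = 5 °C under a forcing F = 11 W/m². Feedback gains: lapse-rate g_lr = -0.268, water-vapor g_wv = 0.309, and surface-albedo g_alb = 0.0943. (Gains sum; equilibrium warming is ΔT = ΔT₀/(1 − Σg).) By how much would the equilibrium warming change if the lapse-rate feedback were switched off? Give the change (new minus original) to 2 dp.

Original: g = 0.1353, ΔT = 5/(1−0.1353) = 5.7824 °C.
Without lapse-rate: g' = 0.4033, ΔT' = 5/(1−0.4033) = 8.3794 °C.
Change = 8.3794 − 5.7824 = 2.60 °C.

2.60 °C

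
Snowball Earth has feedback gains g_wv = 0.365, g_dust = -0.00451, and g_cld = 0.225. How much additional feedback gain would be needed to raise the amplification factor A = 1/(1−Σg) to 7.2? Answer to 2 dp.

0.28

Current total gain = 0.58549.
Target gain for A = 7.2: g* = 1 − 1/7.2 = 0.8611.
Additional gain needed = 0.8611 − 0.58549 = 0.28.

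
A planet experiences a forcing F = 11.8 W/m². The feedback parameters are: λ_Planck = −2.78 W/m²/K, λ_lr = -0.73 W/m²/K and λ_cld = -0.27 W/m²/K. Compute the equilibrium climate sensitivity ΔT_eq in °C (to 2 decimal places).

Net feedback parameter λ = (−2.78) + (-0.73) + (-0.27) = -3.78 W/m²/K.
ΔT = −F/λ = −11.8/(-3.78) = 3.12 °C.

3.12 °C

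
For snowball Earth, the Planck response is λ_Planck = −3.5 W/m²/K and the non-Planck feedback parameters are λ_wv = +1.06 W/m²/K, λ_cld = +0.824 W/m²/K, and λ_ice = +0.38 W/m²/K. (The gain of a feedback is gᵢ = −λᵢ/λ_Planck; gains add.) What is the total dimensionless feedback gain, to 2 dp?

Convert to gains: g_wv = 1.06/3.5 = 0.3029; g_cld = 0.824/3.5 = 0.2354; g_ice = 0.38/3.5 = 0.1086.
Total gain g = 0.6469.

0.65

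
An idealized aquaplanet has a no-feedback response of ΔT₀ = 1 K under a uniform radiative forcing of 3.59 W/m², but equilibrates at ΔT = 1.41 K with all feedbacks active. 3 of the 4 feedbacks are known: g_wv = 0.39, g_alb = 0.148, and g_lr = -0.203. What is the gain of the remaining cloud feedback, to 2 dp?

Amplification A = ΔT/ΔT₀ = 1.41/1 = 1.41.
Total gain g = 1 − 1/A = 1 − 1/1.41 = 0.2908.
Known gains sum to 0.39 + 0.148 − 0.203 = 0.335.
g_cld = 0.2908 − 0.335 = -0.04.

-0.04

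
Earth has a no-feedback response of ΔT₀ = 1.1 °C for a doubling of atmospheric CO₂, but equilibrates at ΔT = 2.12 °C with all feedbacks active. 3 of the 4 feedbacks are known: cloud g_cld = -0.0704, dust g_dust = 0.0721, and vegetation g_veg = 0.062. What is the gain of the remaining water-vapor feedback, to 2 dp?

0.42

Amplification A = ΔT/ΔT₀ = 2.12/1.1 = 1.927.
Total gain g = 1 − 1/A = 1 − 1/1.927 = 0.4811.
Known gains sum to -0.0704 + 0.0721 + 0.062 = 0.0637.
g_wv = 0.4811 − 0.0637 = 0.42.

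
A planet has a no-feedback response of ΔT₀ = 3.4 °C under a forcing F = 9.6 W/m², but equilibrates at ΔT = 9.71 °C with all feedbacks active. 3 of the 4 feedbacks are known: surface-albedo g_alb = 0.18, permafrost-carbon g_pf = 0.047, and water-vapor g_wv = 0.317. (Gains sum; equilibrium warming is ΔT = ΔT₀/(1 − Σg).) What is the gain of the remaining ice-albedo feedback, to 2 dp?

0.11

Amplification A = ΔT/ΔT₀ = 9.71/3.4 = 2.856.
Total gain g = 1 − 1/A = 1 − 1/2.856 = 0.6499.
Known gains sum to 0.18 + 0.047 + 0.317 = 0.544.
g_ice = 0.6499 − 0.544 = 0.11.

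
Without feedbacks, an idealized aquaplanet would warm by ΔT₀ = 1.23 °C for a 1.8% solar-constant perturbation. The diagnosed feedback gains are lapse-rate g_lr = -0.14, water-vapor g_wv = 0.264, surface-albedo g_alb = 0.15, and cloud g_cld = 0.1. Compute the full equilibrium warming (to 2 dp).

1.96 °C

Total gain g = -0.14 + 0.264 + 0.15 + 0.1 = 0.374.
Amplification A = 1/(1 − 0.374) = 1.597.
ΔT = 1.23 × 1.597 = 1.96 °C.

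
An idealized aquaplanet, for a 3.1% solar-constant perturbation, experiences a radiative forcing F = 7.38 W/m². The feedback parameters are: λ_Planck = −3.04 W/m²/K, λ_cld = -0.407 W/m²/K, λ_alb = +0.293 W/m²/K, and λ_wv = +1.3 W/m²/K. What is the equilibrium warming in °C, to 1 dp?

4.0 °C

Net feedback parameter λ = (−3.04) + (-0.407) + (+0.293) + (+1.3) = -1.854 W/m²/K.
ΔT = −F/λ = −7.38/(-1.854) = 4.0 °C.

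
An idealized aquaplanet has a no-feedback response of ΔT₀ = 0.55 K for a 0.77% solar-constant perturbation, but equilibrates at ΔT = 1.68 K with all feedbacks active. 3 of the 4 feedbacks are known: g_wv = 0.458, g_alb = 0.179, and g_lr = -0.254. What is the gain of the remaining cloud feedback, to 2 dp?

Amplification A = ΔT/ΔT₀ = 1.68/0.55 = 3.055.
Total gain g = 1 − 1/A = 1 − 1/3.055 = 0.6727.
Known gains sum to 0.458 + 0.179 − 0.254 = 0.383.
g_cld = 0.6727 − 0.383 = 0.29.

0.29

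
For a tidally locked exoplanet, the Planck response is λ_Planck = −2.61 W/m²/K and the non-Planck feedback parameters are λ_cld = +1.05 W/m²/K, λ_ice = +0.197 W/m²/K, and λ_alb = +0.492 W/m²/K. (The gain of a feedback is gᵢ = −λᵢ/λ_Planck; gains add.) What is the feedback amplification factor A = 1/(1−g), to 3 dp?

Convert to gains: g_cld = 1.05/2.61 = 0.4023; g_ice = 0.197/2.61 = 0.07548; g_alb = 0.492/2.61 = 0.1885.
Total gain g = 0.66628.
A = 1/(1 − 0.66628) = 2.997.

2.997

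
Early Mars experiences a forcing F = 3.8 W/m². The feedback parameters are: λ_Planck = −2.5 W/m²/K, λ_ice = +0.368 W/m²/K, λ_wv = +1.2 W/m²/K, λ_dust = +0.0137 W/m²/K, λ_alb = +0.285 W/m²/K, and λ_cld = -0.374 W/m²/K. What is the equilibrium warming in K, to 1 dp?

Net feedback parameter λ = (−2.5) + (+0.368) + (+1.2) + (+0.0137) + (+0.285) + (-0.374) = -1.0073 W/m²/K.
ΔT = −F/λ = −3.8/(-1.0073) = 3.8 K.

3.8 K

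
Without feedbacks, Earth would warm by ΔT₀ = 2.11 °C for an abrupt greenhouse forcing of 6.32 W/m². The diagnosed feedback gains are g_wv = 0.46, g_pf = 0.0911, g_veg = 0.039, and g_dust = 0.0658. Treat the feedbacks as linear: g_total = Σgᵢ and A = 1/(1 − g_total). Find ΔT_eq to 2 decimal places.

Total gain g = 0.46 + 0.0911 + 0.039 + 0.0658 = 0.6559.
Amplification A = 1/(1 − 0.6559) = 2.906.
ΔT = 2.11 × 2.906 = 6.13 °C.

6.13 °C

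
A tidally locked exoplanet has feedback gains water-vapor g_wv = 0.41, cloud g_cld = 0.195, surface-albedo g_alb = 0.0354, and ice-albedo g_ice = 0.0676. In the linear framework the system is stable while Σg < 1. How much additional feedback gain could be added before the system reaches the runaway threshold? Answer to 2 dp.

0.29

Current total gain = 0.41 + 0.195 + 0.0354 + 0.0676 = 0.708.
Margin to runaway = 1 − 0.708 = 0.29.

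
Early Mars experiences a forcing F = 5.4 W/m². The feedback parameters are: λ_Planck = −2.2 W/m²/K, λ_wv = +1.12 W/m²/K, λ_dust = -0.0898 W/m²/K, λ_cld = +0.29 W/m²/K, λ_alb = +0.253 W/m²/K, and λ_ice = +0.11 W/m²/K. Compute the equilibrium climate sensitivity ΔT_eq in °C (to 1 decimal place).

Net feedback parameter λ = (−2.2) + (+1.12) + (-0.0898) + (+0.29) + (+0.253) + (+0.11) = -0.5168 W/m²/K.
ΔT = −F/λ = −5.4/(-0.5168) = 10.4 °C.

10.4 °C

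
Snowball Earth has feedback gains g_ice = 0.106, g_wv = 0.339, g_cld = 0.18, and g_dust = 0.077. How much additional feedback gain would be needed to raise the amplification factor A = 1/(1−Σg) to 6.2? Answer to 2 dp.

0.14

Current total gain = 0.702.
Target gain for A = 6.2: g* = 1 − 1/6.2 = 0.8387.
Additional gain needed = 0.8387 − 0.702 = 0.14.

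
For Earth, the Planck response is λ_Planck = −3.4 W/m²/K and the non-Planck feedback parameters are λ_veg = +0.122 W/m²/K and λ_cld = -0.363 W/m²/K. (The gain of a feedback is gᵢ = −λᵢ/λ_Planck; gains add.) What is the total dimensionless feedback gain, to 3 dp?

Convert to gains: g_veg = 0.122/3.4 = 0.03588; g_cld = -0.363/3.4 = -0.1068.
Total gain g = -0.07092.

-0.071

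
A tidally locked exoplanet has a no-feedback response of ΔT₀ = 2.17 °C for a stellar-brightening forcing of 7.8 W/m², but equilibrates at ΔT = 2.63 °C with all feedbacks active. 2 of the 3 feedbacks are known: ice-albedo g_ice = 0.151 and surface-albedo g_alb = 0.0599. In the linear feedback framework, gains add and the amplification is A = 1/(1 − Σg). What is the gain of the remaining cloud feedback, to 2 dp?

-0.04

Amplification A = ΔT/ΔT₀ = 2.63/2.17 = 1.212.
Total gain g = 1 − 1/A = 1 − 1/1.212 = 0.1749.
Known gains sum to 0.151 + 0.0599 = 0.2109.
g_cld = 0.1749 − 0.2109 = -0.04.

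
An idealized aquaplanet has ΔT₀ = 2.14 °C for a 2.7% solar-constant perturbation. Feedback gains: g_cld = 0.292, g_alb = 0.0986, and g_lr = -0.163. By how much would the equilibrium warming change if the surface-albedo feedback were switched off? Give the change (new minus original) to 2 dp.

Original: g = 0.2276, ΔT = 2.14/(1−0.2276) = 2.7706 °C.
Without surface-albedo: g' = 0.129, ΔT' = 2.14/(1−0.129) = 2.4569 °C.
Change = 2.4569 − 2.7706 = -0.31 °C.

-0.31 °C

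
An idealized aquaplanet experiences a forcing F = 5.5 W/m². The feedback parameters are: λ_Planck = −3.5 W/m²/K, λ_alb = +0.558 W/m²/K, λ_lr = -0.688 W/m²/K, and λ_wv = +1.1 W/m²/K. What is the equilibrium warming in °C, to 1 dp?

Net feedback parameter λ = (−3.5) + (+0.558) + (-0.688) + (+1.1) = -2.53 W/m²/K.
ΔT = −F/λ = −5.5/(-2.53) = 2.2 °C.

2.2 °C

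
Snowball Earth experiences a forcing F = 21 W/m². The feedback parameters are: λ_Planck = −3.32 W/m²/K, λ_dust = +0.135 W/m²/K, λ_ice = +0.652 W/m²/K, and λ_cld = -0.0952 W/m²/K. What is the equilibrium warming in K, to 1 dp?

8.0 K

Net feedback parameter λ = (−3.32) + (+0.135) + (+0.652) + (-0.0952) = -2.6282 W/m²/K.
ΔT = −F/λ = −21/(-2.6282) = 8.0 K.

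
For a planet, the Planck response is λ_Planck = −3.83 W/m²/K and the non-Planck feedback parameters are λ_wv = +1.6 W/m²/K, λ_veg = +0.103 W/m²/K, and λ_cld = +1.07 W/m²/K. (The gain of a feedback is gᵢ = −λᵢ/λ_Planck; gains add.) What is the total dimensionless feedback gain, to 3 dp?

Convert to gains: g_wv = 1.6/3.83 = 0.4178; g_veg = 0.103/3.83 = 0.02689; g_cld = 1.07/3.83 = 0.2794.
Total gain g = 0.72409.

0.724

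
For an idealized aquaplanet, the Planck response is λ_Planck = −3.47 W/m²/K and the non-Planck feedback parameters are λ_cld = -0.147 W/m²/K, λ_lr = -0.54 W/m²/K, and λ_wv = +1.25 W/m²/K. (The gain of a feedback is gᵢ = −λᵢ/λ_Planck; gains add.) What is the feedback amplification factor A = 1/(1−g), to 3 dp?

Convert to gains: g_cld = -0.147/3.47 = -0.04236; g_lr = -0.54/3.47 = -0.1556; g_wv = 1.25/3.47 = 0.3602.
Total gain g = 0.16224.
A = 1/(1 − 0.16224) = 1.194.

1.194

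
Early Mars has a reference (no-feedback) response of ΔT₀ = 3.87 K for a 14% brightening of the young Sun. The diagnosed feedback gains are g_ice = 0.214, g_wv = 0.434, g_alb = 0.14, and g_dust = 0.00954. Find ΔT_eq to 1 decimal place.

19.1 K

Total gain g = 0.214 + 0.434 + 0.14 + 0.00954 = 0.79754.
Amplification A = 1/(1 − 0.79754) = 4.939.
ΔT = 3.87 × 4.939 = 19.1 K.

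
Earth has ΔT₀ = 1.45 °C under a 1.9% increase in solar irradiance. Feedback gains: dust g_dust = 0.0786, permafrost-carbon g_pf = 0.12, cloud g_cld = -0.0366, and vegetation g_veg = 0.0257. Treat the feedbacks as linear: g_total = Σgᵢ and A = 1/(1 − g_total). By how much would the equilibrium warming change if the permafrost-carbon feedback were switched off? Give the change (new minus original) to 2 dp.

-0.23 °C

Original: g = 0.1877, ΔT = 1.45/(1−0.1877) = 1.7851 °C.
Without permafrost-carbon: g' = 0.0677, ΔT' = 1.45/(1−0.0677) = 1.5553 °C.
Change = 1.5553 − 1.7851 = -0.23 °C.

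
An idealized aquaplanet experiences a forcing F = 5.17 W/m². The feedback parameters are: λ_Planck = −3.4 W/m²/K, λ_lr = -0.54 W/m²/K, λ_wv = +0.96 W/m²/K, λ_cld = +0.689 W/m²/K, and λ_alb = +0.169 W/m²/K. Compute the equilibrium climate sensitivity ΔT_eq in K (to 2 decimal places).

Net feedback parameter λ = (−3.4) + (-0.54) + (+0.96) + (+0.689) + (+0.169) = -2.122 W/m²/K.
ΔT = −F/λ = −5.17/(-2.122) = 2.44 K.

2.44 K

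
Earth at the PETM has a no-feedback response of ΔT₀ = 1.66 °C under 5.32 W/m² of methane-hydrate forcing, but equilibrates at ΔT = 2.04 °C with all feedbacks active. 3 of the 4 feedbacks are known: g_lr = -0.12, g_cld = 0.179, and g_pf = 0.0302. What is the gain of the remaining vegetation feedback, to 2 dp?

Amplification A = ΔT/ΔT₀ = 2.04/1.66 = 1.229.
Total gain g = 1 − 1/A = 1 − 1/1.229 = 0.1863.
Known gains sum to -0.12 + 0.179 + 0.0302 = 0.0892.
g_veg = 0.1863 − 0.0892 = 0.10.

0.10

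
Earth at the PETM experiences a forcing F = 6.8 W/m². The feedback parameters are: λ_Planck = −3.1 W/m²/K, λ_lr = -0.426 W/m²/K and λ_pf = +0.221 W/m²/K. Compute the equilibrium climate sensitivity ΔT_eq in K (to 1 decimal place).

Net feedback parameter λ = (−3.1) + (-0.426) + (+0.221) = -3.305 W/m²/K.
ΔT = −F/λ = −6.8/(-3.305) = 2.1 K.

2.1 K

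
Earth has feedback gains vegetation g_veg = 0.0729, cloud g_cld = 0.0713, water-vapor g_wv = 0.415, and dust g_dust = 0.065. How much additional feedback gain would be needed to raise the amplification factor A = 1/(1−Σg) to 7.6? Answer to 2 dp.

Current total gain = 0.6242.
Target gain for A = 7.6: g* = 1 − 1/7.6 = 0.8684.
Additional gain needed = 0.8684 − 0.6242 = 0.24.

0.24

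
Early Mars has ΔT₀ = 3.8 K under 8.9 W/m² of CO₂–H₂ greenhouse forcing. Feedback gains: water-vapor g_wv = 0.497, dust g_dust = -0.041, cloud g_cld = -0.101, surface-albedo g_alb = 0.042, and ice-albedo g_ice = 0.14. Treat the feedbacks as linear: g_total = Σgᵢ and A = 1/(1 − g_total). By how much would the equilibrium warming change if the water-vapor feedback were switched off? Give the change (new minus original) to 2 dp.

-4.25 K

Original: g = 0.537, ΔT = 3.8/(1−0.537) = 8.2073 K.
Without water-vapor: g' = 0.04, ΔT' = 3.8/(1−0.04) = 3.9583 K.
Change = 3.9583 − 8.2073 = -4.25 K.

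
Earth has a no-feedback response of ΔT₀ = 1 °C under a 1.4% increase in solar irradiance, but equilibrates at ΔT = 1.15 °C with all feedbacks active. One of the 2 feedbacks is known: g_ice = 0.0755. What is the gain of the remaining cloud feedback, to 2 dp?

Amplification A = ΔT/ΔT₀ = 1.15/1 = 1.15.
Total gain g = 1 − 1/A = 1 − 1/1.15 = 0.1304.
The known gain is 0.0755.
g_cld = 0.1304 − 0.0755 = 0.05.

0.05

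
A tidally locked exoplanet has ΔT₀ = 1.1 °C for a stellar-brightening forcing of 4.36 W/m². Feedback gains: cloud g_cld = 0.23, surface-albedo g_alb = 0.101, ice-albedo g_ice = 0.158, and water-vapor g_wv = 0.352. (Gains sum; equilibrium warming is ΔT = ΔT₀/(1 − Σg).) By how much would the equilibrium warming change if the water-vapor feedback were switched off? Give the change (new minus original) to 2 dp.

Original: g = 0.841, ΔT = 1.1/(1−0.841) = 6.9182 °C.
Without water-vapor: g' = 0.489, ΔT' = 1.1/(1−0.489) = 2.1526 °C.
Change = 2.1526 − 6.9182 = -4.77 °C.

-4.77 °C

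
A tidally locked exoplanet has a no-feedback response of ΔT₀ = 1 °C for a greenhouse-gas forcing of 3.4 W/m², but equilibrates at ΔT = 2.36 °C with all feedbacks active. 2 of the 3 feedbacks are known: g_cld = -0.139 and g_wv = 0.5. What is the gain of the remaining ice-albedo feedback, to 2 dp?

Amplification A = ΔT/ΔT₀ = 2.36/1 = 2.36.
Total gain g = 1 − 1/A = 1 − 1/2.36 = 0.5763.
Known gains sum to -0.139 + 0.5 = 0.361.
g_ice = 0.5763 − 0.361 = 0.22.

0.22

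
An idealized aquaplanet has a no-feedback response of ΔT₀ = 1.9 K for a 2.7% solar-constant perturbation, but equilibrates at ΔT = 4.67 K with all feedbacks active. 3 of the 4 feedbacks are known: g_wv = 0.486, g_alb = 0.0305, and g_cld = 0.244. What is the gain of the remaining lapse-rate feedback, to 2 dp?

Amplification A = ΔT/ΔT₀ = 4.67/1.9 = 2.458.
Total gain g = 1 − 1/A = 1 − 1/2.458 = 0.5932.
Known gains sum to 0.486 + 0.0305 + 0.244 = 0.7605.
g_lr = 0.5932 − 0.7605 = -0.17.

-0.17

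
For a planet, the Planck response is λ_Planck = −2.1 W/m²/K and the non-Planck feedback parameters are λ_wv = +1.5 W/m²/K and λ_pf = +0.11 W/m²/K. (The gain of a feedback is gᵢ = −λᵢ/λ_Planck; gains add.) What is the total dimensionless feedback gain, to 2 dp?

Convert to gains: g_wv = 1.5/2.1 = 0.7143; g_pf = 0.11/2.1 = 0.05238.
Total gain g = 0.76668.

0.77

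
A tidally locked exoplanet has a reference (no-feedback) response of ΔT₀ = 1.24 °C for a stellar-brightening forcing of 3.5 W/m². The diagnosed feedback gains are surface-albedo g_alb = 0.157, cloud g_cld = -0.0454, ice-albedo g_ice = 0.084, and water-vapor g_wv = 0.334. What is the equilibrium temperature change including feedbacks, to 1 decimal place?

2.6 °C

Total gain g = 0.157 − 0.0454 + 0.084 + 0.334 = 0.5296.
Amplification A = 1/(1 − 0.5296) = 2.126.
ΔT = 1.24 × 2.126 = 2.6 °C.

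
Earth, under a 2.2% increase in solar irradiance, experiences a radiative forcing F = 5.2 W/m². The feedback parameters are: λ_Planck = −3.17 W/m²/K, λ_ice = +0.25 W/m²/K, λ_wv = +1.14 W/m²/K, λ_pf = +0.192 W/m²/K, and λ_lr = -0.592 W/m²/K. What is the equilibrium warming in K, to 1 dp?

Net feedback parameter λ = (−3.17) + (+0.25) + (+1.14) + (+0.192) + (-0.592) = -2.18 W/m²/K.
ΔT = −F/λ = −5.2/(-2.18) = 2.4 K.

2.4 K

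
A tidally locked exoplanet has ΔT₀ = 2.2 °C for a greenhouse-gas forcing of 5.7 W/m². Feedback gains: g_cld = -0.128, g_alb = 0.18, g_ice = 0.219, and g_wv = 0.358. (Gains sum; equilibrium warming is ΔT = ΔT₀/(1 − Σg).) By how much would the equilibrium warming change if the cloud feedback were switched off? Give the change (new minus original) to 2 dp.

3.12 °C

Original: g = 0.629, ΔT = 2.2/(1−0.629) = 5.9299 °C.
Without cloud: g' = 0.757, ΔT' = 2.2/(1−0.757) = 9.0535 °C.
Change = 9.0535 − 5.9299 = 3.12 °C.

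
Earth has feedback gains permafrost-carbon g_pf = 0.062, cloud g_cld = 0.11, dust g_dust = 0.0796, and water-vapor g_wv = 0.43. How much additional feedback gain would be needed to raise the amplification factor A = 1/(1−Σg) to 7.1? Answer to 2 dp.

Current total gain = 0.6816.
Target gain for A = 7.1: g* = 1 − 1/7.1 = 0.8592.
Additional gain needed = 0.8592 − 0.6816 = 0.18.

0.18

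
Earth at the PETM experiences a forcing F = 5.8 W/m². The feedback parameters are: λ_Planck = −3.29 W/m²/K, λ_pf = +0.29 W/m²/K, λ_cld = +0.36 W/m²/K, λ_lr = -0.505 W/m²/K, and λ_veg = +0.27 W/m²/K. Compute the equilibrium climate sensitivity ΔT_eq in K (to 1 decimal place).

Net feedback parameter λ = (−3.29) + (+0.29) + (+0.36) + (-0.505) + (+0.27) = -2.875 W/m²/K.
ΔT = −F/λ = −5.8/(-2.875) = 2.0 K.

2.0 K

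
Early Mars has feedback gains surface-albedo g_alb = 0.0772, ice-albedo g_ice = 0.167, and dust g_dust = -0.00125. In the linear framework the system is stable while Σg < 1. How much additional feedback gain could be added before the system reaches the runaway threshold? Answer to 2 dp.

0.76

Current total gain = 0.0772 + 0.167 − 0.00125 = 0.24295.
Margin to runaway = 1 − 0.24295 = 0.76.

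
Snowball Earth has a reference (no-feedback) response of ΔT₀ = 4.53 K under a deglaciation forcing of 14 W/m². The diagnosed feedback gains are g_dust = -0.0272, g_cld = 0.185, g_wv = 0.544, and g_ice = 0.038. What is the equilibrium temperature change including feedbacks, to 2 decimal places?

17.41 K

Total gain g = -0.0272 + 0.185 + 0.544 + 0.038 = 0.7398.
Amplification A = 1/(1 − 0.7398) = 3.843.
ΔT = 4.53 × 3.843 = 17.41 K.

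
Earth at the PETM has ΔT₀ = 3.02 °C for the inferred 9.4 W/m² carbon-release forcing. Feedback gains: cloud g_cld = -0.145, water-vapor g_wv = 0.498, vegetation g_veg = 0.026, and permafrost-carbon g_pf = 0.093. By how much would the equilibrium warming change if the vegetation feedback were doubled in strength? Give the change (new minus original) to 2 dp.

Original: g = 0.472, ΔT = 3.02/(1−0.472) = 5.7197 °C.
With doubled vegetation: g' = 0.498, ΔT' = 3.02/(1−0.498) = 6.0159 °C.
Change = 6.0159 − 5.7197 = 0.30 °C.

0.30 °C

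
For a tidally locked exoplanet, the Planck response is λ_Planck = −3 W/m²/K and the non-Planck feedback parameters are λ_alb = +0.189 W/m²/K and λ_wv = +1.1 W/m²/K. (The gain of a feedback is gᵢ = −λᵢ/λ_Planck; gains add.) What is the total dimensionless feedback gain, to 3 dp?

0.430

Convert to gains: g_alb = 0.189/3 = 0.063; g_wv = 1.1/3 = 0.3667.
Total gain g = 0.4297.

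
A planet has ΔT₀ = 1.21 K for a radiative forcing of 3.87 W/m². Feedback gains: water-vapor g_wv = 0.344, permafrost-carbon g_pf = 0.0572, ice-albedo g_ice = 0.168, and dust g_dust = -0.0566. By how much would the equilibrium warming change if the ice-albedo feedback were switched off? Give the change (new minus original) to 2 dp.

-0.64 K

Original: g = 0.5126, ΔT = 1.21/(1−0.5126) = 2.4826 K.
Without ice-albedo: g' = 0.3446, ΔT' = 1.21/(1−0.3446) = 1.8462 K.
Change = 1.8462 − 2.4826 = -0.64 K.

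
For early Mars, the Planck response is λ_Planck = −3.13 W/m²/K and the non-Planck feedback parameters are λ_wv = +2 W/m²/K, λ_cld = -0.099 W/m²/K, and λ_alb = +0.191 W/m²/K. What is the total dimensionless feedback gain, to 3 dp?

0.668

Convert to gains: g_wv = 2/3.13 = 0.639; g_cld = -0.099/3.13 = -0.03163; g_alb = 0.191/3.13 = 0.06102.
Total gain g = 0.66839.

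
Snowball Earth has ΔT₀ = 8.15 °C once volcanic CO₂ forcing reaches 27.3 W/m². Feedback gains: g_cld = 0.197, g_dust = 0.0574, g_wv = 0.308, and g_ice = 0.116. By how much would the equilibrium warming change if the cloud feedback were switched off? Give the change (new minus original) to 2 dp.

Original: g = 0.6784, ΔT = 8.15/(1−0.6784) = 25.3420 °C.
Without cloud: g' = 0.4814, ΔT' = 8.15/(1−0.4814) = 15.7154 °C.
Change = 15.7154 − 25.3420 = -9.63 °C.

-9.63 °C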